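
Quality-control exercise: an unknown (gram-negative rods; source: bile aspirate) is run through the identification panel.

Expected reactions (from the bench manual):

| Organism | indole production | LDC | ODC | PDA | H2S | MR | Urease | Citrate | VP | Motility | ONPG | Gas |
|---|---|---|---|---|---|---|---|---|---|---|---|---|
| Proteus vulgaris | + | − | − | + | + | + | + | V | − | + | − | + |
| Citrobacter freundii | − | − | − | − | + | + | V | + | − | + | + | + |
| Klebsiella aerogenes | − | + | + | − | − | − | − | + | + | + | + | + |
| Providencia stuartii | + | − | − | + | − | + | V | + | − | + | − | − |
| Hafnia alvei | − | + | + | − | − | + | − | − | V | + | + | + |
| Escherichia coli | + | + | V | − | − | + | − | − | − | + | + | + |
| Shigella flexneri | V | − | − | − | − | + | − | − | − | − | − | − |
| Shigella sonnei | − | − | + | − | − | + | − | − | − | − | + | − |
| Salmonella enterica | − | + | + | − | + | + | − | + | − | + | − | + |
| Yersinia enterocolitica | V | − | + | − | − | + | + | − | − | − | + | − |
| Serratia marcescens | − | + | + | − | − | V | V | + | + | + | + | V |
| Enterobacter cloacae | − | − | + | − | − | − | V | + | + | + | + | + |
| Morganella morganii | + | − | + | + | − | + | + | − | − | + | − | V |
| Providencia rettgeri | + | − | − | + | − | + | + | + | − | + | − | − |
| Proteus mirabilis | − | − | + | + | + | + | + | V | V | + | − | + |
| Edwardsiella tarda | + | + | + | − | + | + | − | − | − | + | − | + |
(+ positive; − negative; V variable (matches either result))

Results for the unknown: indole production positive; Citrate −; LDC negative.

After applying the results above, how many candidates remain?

Citrate −: excludes 7 organisms — 9 left.
indole production +: excludes Hafnia alvei, Shigella sonnei, Proteus mirabilis — 6 left.
LDC −: excludes Escherichia coli, Edwardsiella tarda — 4 left.
Still consistent: Morganella morganii, Proteus vulgaris, Shigella flexneri, Yersinia enterocolitica.

4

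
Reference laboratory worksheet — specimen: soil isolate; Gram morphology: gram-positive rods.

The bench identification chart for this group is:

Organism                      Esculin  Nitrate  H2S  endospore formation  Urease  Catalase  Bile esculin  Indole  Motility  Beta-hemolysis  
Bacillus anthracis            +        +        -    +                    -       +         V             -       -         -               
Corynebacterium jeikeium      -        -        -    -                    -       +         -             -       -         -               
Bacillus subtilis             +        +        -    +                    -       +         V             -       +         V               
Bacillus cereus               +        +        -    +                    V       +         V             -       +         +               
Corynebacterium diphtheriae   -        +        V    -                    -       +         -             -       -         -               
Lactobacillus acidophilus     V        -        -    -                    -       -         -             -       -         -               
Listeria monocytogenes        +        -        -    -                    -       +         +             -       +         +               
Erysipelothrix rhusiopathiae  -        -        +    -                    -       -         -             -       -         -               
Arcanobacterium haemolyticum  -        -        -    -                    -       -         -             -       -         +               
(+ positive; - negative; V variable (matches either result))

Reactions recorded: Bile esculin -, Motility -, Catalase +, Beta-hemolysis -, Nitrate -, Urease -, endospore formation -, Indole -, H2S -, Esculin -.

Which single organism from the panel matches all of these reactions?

Corynebacterium jeikeium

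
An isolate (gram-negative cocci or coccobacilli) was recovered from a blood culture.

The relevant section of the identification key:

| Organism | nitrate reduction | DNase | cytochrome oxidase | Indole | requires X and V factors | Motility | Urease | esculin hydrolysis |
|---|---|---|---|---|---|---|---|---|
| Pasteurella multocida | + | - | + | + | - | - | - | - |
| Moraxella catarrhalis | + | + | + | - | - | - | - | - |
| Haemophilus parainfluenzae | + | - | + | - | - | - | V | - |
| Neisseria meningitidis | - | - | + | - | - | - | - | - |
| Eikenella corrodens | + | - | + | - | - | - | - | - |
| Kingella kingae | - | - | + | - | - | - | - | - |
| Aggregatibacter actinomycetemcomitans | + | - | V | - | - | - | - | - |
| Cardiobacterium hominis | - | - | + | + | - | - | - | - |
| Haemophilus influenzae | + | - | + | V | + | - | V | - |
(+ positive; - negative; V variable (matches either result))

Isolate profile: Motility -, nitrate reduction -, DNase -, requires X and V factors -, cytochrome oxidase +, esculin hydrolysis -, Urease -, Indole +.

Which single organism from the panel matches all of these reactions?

Cardiobacterium hominis

cytochrome oxidase +: all 9 remaining candidates are consistent.
DNase -: excludes Moraxella catarrhalis — 8 left.
nitrate reduction -: excludes 5 organisms — 3 left.
Motility -: all 3 remaining candidates are consistent.
requires X and V factors -: all 3 remaining candidates are consistent.
esculin hydrolysis -: all 3 remaining candidates are consistent.
Urease -: all 3 remaining candidates are consistent.
Indole +: excludes Neisseria meningitidis, Kingella kingae — 1 left.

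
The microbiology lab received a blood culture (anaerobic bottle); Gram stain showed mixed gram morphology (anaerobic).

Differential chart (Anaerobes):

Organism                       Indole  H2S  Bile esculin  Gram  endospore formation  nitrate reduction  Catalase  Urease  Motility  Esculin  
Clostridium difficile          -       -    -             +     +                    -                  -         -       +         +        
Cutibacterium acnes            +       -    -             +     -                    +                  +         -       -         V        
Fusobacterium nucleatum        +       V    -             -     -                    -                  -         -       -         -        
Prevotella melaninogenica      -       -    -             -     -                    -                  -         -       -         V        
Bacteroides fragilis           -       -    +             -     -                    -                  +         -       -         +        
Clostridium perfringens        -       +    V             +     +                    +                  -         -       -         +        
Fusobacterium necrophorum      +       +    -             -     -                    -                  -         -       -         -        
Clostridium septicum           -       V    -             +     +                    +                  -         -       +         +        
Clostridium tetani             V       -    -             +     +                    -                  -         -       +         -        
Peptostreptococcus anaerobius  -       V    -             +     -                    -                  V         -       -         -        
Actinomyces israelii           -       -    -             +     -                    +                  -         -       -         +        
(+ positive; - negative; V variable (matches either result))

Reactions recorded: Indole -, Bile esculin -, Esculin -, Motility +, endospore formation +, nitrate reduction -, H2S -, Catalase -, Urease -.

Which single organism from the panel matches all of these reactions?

H2S -: excludes Clostridium perfringens, Fusobacterium necrophorum — 9 left.
Motility +: excludes 6 organisms — 3 left.
Bile esculin -: all 3 remaining candidates are consistent.
Catalase -: all 3 remaining candidates are consistent.
Urease -: all 3 remaining candidates are consistent.
Esculin -: excludes Clostridium difficile, Clostridium septicum — 1 left.
endospore formation +: the one remaining candidate is consistent.
Indole -: the one remaining candidate is consistent.
nitrate reduction -: the one remaining candidate is consistent.

Clostridium tetani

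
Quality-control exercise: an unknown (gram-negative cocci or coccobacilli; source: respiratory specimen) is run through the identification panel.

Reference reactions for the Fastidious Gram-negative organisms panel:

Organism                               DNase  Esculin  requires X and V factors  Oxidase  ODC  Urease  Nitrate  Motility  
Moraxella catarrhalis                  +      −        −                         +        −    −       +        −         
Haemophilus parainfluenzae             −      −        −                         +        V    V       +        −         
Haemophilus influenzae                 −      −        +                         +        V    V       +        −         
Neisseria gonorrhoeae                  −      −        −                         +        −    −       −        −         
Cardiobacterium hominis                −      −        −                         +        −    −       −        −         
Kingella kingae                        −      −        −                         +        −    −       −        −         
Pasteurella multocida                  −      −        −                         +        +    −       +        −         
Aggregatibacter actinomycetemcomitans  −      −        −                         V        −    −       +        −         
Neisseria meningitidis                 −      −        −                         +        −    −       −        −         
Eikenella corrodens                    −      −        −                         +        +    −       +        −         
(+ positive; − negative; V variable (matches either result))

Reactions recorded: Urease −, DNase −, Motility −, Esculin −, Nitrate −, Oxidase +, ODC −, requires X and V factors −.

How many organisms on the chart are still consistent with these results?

4

requires X and V factors −: excludes Haemophilus influenzae — 9 left.
Motility −: all 9 remaining candidates are consistent.
DNase −: excludes Moraxella catarrhalis — 8 left.
Oxidase +: all 8 remaining candidates are consistent.
Urease −: all 8 remaining candidates are consistent.
Esculin −: all 8 remaining candidates are consistent.
ODC −: excludes Pasteurella multocida, Eikenella corrodens — 6 left.
Nitrate −: excludes Haemophilus parainfluenzae, Aggregatibacter actinomycetemcomitans — 4 left.
Still consistent: Cardiobacterium hominis, Kingella kingae, Neisseria gonorrhoeae, Neisseria meningitidis.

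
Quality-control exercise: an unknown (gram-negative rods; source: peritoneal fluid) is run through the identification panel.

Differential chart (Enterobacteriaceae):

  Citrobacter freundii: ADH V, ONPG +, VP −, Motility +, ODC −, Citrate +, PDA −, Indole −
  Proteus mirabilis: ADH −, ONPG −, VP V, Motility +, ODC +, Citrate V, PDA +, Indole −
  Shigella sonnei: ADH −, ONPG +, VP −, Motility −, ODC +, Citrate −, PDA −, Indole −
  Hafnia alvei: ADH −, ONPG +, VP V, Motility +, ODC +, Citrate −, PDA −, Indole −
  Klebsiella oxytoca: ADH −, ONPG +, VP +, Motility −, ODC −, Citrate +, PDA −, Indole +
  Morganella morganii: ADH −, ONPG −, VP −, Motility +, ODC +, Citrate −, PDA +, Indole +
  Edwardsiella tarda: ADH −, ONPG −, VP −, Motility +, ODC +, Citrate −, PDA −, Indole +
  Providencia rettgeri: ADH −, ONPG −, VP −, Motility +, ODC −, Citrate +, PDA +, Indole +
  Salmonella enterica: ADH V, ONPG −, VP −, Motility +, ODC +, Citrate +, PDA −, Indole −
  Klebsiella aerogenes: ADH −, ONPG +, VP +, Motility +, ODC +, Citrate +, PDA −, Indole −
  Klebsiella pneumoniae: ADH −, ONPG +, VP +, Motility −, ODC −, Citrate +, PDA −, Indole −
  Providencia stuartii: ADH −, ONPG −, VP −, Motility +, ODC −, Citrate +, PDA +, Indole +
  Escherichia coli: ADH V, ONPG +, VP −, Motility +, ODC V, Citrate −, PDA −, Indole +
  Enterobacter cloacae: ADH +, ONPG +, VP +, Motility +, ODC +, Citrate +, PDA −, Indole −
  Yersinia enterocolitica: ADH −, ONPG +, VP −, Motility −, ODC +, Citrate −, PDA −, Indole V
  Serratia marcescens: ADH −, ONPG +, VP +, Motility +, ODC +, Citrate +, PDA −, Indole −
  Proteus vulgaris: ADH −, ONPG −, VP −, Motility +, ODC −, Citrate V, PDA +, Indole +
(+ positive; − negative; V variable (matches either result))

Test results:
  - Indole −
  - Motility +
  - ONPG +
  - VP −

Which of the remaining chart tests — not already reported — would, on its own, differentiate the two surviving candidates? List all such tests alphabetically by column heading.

Citrate, ODC

VP −: excludes 5 organisms — 12 left.
Motility +: excludes Shigella sonnei, Yersinia enterocolitica — 10 left.
ONPG +: excludes 7 organisms — 3 left.
Indole −: excludes Escherichia coli — 2 left.
Two candidates remain: Citrobacter freundii and Hafnia alvei.
  ADH: V vs − — variable for at least one, does not separate.
  ODC: Citrobacter freundii −, Hafnia alvei + — discriminates.
  Citrate: Citrobacter freundii +, Hafnia alvei − — discriminates.
  PDA: − vs − — same for both, does not separate.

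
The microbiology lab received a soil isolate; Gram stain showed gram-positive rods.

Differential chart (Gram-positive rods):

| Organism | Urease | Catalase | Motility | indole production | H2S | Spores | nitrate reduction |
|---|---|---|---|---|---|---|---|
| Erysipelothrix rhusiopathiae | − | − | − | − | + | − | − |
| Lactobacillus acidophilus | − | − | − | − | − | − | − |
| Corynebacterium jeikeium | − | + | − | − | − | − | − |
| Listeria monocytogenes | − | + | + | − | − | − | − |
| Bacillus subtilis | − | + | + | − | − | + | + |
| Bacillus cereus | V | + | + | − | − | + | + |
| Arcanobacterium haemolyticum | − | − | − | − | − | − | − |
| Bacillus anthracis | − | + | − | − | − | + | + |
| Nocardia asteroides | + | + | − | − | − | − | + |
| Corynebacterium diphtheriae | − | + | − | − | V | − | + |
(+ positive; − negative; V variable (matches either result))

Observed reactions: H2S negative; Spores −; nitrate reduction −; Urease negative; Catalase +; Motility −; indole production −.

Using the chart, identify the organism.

Motility −: excludes Listeria monocytogenes, Bacillus subtilis, Bacillus cereus — 7 left.
Urease −: excludes Nocardia asteroides — 6 left.
Spores −: excludes Bacillus anthracis — 5 left.
indole production −: all 5 remaining candidates are consistent.
nitrate reduction −: excludes Corynebacterium diphtheriae — 4 left.
H2S −: excludes Erysipelothrix rhusiopathiae — 3 left.
Catalase +: excludes Lactobacillus acidophilus, Arcanobacterium haemolyticum — 1 left.

Corynebacterium jeikeium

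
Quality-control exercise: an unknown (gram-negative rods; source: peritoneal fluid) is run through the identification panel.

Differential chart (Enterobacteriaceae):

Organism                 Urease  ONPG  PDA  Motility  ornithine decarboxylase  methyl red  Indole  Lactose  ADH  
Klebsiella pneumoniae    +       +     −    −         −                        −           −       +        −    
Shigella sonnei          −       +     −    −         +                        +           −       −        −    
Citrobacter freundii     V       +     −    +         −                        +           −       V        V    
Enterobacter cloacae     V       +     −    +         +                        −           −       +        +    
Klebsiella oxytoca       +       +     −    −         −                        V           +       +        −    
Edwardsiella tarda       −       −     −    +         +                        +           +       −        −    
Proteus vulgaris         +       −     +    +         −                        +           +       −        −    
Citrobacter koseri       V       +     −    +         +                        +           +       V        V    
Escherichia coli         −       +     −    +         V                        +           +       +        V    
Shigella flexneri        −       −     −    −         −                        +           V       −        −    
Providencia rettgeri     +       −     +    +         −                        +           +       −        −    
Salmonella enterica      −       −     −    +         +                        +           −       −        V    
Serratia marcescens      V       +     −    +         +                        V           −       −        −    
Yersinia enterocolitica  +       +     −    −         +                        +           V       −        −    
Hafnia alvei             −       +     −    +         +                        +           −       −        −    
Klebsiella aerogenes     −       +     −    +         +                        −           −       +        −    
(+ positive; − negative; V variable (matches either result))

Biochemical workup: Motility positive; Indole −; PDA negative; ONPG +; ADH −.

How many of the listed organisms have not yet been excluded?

4

PDA −: excludes Proteus vulgaris, Providencia rettgeri — 14 left.
ADH −: excludes Enterobacter cloacae — 13 left.
ONPG +: excludes Edwardsiella tarda, Shigella flexneri, Salmonella enterica — 10 left.
Indole −: excludes Klebsiella oxytoca, Citrobacter koseri, Escherichia coli — 7 left.
Motility +: excludes Klebsiella pneumoniae, Shigella sonnei, Yersinia enterocolitica — 4 left.
Still consistent: Citrobacter freundii, Hafnia alvei, Klebsiella aerogenes, Serratia marcescens.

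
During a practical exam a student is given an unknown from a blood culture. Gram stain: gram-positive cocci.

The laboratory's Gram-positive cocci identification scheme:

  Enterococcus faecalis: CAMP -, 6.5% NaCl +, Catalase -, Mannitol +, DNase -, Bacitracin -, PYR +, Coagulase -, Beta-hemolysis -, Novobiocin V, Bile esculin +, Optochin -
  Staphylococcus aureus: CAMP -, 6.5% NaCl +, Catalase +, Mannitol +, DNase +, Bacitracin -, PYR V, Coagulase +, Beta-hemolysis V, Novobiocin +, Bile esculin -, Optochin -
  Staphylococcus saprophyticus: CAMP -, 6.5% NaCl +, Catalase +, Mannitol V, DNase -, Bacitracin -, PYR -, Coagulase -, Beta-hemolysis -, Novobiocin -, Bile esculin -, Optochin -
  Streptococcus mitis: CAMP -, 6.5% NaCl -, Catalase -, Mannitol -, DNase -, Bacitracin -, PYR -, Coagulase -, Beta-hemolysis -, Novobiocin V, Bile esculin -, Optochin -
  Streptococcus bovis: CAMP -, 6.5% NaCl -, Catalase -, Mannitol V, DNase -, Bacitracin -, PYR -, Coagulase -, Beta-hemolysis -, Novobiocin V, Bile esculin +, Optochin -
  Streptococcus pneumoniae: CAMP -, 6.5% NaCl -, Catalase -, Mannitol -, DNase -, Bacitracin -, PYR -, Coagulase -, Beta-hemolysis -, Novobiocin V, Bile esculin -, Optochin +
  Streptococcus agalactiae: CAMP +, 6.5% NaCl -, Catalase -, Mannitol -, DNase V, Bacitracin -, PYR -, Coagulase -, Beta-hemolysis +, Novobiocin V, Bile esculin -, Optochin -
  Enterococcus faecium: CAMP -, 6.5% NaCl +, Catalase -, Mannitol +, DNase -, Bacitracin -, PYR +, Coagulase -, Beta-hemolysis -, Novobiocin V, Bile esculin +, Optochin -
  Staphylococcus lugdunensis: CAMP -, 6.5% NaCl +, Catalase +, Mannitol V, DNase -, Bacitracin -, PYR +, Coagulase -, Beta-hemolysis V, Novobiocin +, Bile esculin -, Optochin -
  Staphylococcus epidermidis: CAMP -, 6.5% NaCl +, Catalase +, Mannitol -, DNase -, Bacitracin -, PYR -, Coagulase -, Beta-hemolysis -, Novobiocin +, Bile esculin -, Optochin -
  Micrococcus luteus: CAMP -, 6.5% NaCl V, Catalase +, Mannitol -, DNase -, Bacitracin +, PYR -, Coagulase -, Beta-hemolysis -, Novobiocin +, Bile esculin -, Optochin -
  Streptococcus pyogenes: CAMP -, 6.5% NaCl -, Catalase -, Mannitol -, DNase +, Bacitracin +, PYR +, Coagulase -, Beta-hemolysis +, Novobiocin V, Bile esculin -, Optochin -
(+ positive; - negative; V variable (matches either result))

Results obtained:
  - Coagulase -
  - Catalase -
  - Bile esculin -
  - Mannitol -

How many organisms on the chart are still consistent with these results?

4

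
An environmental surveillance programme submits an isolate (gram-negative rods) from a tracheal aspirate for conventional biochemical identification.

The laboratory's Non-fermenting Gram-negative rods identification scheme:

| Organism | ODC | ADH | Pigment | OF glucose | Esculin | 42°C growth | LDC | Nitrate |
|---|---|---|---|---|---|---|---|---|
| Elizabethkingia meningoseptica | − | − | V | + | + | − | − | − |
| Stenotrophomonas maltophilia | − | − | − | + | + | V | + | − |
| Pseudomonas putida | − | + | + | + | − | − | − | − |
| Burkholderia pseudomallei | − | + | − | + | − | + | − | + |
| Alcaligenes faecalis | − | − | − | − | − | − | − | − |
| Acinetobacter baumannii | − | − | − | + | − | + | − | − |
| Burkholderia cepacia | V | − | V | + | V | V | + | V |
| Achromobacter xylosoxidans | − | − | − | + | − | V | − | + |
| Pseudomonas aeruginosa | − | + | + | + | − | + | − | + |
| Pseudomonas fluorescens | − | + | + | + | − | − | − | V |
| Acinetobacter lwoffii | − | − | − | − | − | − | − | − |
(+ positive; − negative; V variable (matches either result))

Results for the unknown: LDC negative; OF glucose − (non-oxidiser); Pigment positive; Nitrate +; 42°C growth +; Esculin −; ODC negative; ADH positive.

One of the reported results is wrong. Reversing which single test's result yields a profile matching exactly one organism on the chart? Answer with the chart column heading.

OF glucose

As reported, no row in the chart matches all 8 reactions.
Reversing Esculin → still no organism matches.
Reversing 42°C growth → still no organism matches.
Reversing ODC → still no organism matches.
Reversing Pigment → still no organism matches.
Reversing LDC → still no organism matches.
Reversing OF glucose (to +) → unique match: Pseudomonas aeruginosa.
Reversing ADH → still no organism matches.
Reversing Nitrate → still no organism matches.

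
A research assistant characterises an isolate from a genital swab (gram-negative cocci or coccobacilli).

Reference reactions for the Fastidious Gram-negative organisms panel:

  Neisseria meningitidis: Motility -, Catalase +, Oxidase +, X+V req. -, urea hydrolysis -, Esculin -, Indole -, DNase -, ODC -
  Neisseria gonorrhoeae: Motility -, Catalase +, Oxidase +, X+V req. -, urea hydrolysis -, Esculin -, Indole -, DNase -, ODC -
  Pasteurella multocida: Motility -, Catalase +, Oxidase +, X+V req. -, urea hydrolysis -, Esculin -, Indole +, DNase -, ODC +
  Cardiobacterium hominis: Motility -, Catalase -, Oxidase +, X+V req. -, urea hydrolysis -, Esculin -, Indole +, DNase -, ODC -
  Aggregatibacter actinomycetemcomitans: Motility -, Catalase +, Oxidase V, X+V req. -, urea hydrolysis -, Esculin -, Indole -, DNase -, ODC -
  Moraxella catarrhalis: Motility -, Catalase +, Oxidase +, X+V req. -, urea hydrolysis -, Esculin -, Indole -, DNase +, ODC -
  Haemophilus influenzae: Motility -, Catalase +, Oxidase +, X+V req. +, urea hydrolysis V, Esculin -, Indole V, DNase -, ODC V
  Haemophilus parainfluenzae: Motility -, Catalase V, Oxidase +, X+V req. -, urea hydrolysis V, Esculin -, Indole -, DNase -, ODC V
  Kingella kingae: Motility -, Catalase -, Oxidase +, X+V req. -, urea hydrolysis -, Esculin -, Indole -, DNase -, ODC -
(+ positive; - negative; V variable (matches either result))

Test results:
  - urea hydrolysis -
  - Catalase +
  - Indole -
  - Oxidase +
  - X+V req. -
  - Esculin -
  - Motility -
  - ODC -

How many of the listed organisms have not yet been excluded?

ODC -: excludes Pasteurella multocida — 8 left.
X+V req. -: excludes Haemophilus influenzae — 7 left.
Oxidase +: all 7 remaining candidates are consistent.
Indole -: excludes Cardiobacterium hominis — 6 left.
Motility -: all 6 remaining candidates are consistent.
Esculin -: all 6 remaining candidates are consistent.
Catalase +: excludes Kingella kingae — 5 left.
urea hydrolysis -: all 5 remaining candidates are consistent.
Still consistent: Aggregatibacter actinomycetemcomitans, Haemophilus parainfluenzae, Moraxella catarrhalis, Neisseria gonorrhoeae, Neisseria meningitidis.

5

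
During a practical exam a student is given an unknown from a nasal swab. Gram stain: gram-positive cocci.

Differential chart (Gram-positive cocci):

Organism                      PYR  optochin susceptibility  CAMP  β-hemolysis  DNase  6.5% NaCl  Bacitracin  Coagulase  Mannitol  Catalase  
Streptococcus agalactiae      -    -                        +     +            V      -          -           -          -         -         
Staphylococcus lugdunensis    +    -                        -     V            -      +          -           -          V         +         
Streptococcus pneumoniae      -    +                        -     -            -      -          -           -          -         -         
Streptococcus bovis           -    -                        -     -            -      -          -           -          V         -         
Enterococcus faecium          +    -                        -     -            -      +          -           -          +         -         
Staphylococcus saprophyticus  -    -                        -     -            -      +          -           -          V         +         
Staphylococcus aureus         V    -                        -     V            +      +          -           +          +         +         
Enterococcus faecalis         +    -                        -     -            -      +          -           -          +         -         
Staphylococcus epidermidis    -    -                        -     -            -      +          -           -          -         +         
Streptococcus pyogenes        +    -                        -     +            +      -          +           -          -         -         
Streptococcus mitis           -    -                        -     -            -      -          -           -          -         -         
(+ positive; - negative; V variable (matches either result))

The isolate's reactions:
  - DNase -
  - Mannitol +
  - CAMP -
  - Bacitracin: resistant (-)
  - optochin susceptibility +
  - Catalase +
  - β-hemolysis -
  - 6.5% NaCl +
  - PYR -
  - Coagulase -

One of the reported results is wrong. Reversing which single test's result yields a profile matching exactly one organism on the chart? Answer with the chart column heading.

As reported, no row in the chart matches all 10 reactions.
Reversing Mannitol → still no organism matches.
Reversing DNase → still no organism matches.
Reversing Bacitracin → still no organism matches.
Reversing 6.5% NaCl → still no organism matches.
Reversing optochin susceptibility (to -) → unique match: Staphylococcus saprophyticus.
Reversing PYR → still no organism matches.
Reversing CAMP → still no organism matches.
Reversing Catalase → still no organism matches.
Reversing β-hemolysis → still no organism matches.
Reversing Coagulase → still no organism matches.

optochin susceptibility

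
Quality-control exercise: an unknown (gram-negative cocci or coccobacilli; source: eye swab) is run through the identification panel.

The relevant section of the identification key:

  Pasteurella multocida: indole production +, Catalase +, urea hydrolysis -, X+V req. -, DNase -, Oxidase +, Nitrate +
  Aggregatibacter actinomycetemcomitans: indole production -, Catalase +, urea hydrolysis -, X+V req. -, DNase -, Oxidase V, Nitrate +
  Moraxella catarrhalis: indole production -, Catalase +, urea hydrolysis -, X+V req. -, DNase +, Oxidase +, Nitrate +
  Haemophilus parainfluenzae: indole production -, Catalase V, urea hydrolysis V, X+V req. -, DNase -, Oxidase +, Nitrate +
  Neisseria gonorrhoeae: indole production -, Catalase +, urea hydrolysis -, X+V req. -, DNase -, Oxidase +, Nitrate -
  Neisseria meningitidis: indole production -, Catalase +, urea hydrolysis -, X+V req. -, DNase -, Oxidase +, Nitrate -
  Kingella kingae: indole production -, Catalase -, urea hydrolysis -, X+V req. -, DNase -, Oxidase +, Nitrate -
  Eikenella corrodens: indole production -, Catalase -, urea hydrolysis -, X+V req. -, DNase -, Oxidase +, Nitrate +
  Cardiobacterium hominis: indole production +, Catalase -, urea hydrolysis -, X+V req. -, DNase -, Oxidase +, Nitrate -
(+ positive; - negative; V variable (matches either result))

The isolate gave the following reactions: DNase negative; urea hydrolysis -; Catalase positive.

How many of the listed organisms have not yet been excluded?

5

DNase -: excludes Moraxella catarrhalis — 8 left.
Catalase +: excludes Kingella kingae, Eikenella corrodens, Cardiobacterium hominis — 5 left.
urea hydrolysis -: all 5 remaining candidates are consistent.
Still consistent: Aggregatibacter actinomycetemcomitans, Haemophilus parainfluenzae, Neisseria gonorrhoeae, Neisseria meningitidis, Pasteurella multocida.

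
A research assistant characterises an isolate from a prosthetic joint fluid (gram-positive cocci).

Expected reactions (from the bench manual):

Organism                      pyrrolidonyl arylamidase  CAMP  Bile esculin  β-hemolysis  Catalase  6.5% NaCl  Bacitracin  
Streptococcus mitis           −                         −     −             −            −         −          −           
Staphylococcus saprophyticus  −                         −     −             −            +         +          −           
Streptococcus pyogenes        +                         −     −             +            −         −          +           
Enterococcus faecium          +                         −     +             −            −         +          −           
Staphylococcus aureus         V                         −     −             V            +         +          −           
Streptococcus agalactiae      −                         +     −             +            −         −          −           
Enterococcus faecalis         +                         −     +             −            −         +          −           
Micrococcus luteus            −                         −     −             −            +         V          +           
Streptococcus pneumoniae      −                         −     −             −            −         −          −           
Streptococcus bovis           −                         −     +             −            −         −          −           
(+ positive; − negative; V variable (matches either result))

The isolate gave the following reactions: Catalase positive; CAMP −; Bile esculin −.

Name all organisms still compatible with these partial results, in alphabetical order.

Micrococcus luteus, Staphylococcus aureus, Staphylococcus saprophyticus

Catalase +: excludes 7 organisms — 3 left.
CAMP −: all 3 remaining candidates are consistent.
Bile esculin −: all 3 remaining candidates are consistent.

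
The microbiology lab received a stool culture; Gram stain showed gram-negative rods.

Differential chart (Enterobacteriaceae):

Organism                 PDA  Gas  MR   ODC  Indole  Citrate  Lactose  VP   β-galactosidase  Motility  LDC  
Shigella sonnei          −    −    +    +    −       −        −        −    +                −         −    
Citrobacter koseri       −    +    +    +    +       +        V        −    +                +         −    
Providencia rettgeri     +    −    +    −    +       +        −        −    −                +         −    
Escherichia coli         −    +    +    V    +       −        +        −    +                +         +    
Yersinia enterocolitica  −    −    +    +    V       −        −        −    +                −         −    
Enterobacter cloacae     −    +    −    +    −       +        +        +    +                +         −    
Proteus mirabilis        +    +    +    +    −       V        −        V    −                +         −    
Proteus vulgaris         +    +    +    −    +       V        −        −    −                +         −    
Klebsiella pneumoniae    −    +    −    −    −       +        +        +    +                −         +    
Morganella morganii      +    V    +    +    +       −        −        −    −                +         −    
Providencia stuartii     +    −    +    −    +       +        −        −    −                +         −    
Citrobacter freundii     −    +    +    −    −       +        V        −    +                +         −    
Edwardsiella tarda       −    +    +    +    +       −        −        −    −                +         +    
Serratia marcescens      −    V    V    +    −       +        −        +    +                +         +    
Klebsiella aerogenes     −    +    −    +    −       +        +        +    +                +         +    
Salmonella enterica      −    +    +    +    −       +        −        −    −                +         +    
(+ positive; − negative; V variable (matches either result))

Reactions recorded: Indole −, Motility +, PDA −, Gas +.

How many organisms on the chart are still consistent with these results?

5

Gas +: excludes Shigella sonnei, Providencia rettgeri, Yersinia enterocolitica, Providencia stuartii — 12 left.
Motility +: excludes Klebsiella pneumoniae — 11 left.
PDA −: excludes Proteus mirabilis, Proteus vulgaris, Morganella morganii — 8 left.
Indole −: excludes Citrobacter koseri, Escherichia coli, Edwardsiella tarda — 5 left.
Still consistent: Citrobacter freundii, Enterobacter cloacae, Klebsiella aerogenes, Salmonella enterica, Serratia marcescens.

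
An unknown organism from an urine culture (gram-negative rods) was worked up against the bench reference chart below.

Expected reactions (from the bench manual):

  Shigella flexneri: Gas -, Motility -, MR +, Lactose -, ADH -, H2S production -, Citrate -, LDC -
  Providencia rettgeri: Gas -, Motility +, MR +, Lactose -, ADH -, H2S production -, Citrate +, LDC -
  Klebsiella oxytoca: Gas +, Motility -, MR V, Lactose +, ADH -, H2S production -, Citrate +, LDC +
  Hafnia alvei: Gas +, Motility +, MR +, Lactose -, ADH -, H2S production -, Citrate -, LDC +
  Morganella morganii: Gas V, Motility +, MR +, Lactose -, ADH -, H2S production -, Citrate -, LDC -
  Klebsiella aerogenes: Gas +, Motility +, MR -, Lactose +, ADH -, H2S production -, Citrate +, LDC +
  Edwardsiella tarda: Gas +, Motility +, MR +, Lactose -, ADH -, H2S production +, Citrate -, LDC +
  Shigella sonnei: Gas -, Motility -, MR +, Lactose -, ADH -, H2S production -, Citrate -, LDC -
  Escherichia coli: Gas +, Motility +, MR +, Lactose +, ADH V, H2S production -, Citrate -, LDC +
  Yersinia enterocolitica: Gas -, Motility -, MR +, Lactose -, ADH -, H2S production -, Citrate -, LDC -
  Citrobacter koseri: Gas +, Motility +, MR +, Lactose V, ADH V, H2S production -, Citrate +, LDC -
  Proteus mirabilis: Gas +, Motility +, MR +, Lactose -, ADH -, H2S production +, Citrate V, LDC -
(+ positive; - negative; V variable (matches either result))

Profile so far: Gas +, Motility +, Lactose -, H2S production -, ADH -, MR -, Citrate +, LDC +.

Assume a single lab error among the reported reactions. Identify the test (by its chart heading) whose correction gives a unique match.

Lactose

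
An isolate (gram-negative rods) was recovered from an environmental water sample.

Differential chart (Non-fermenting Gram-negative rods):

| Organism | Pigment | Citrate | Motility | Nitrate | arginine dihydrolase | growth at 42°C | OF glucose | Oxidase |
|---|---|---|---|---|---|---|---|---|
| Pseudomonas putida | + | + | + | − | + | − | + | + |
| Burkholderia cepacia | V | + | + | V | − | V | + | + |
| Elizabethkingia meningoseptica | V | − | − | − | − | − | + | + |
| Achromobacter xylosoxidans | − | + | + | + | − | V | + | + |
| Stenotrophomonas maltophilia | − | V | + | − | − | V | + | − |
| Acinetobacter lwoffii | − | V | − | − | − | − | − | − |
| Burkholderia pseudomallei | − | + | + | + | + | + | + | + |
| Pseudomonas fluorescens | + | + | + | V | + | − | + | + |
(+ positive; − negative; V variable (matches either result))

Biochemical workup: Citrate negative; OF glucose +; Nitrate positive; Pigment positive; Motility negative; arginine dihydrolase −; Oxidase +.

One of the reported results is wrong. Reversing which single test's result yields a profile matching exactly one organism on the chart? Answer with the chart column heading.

As reported, no row in the chart matches all 7 reactions.
Reversing Oxidase → still no organism matches.
Reversing Pigment → still no organism matches.
Reversing Citrate → still no organism matches.
Reversing OF glucose → still no organism matches.
Reversing Nitrate (to −) → unique match: Elizabethkingia meningoseptica.
Reversing arginine dihydrolase → still no organism matches.
Reversing Motility → still no organism matches.

Nitrate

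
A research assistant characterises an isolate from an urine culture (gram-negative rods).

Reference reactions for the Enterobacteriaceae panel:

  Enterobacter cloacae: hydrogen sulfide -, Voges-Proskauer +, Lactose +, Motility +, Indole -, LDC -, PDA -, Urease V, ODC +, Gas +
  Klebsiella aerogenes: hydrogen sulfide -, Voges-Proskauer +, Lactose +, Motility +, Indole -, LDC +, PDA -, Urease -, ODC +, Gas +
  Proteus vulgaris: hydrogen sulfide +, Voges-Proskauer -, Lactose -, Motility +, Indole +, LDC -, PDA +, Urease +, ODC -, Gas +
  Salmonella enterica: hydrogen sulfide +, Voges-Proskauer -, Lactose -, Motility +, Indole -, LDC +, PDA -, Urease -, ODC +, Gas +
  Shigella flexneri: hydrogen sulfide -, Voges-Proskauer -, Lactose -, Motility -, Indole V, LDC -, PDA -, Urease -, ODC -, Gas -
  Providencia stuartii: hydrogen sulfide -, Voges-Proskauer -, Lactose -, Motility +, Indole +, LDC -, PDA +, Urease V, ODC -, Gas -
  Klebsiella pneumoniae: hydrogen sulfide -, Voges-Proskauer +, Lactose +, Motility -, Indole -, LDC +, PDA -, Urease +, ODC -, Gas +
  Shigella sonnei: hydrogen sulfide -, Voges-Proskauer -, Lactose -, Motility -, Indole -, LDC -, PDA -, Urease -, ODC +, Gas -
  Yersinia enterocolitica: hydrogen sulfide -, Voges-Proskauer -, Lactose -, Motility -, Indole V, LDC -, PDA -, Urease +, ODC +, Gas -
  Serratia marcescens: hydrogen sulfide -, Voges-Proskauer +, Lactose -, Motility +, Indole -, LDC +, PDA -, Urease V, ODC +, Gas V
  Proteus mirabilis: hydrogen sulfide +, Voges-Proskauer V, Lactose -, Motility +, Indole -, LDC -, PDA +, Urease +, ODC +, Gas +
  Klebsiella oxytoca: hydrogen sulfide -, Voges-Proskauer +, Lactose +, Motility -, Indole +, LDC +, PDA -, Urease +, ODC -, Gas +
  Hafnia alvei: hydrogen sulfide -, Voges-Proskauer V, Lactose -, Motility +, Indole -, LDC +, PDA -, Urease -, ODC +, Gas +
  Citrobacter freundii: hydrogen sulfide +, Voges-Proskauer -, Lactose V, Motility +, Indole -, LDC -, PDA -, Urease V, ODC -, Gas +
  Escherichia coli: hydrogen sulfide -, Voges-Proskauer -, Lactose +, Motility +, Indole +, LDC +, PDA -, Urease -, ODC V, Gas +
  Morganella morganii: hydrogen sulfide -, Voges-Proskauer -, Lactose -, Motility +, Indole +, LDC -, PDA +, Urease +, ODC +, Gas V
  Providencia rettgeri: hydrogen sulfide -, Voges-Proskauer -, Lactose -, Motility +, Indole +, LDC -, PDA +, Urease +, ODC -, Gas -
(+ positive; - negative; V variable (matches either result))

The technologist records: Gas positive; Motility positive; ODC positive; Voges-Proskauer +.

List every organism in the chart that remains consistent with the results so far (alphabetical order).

Enterobacter cloacae, Hafnia alvei, Klebsiella aerogenes, Proteus mirabilis, Serratia marcescens

ODC +: excludes 7 organisms — 10 left.
Gas +: excludes Shigella sonnei, Yersinia enterocolitica — 8 left.
Motility +: all 8 remaining candidates are consistent.
Voges-Proskauer +: excludes Salmonella enterica, Escherichia coli, Morganella morganii — 5 left.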